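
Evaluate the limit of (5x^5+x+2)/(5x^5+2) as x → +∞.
This is an ∞/∞ indeterminate form as x → +∞.
Divide numerator and denominator by x^5 and let the lower-order terms vanish; the leading terms give 5/5 = 1.
Limit = 1.

Final answer: 1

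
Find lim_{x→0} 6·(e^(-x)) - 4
Direct substitution at x = 0 gives 2.

Final answer: 2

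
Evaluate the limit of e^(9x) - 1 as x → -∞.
Evaluate the dominant behaviour as x → -∞; each term tends to a finite value or vanishes.
Limit = -1.

Final answer: -1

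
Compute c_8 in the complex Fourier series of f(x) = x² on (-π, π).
Compute the real Fourier coefficients first: a_8 = 1/16, b_8 = 0.
Then c_8 = (a_8 − i·b_8)/2 = 1/32.

Final answer: 1/32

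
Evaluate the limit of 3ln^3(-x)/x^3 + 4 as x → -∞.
The quotient is an ∞/∞ indeterminate form as x → -∞.
Compare growth rates of the dominant terms (exponentials ≫ polynomials ≫ logarithms), or apply L'Hôpital's rule; the quotient → 0.
Adding the constant: 0 + 4 = 4. Limit = 4.

Final answer: 4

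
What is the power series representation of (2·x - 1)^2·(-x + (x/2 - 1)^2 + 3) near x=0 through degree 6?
x^4 - 9·x^3 + 97·x^2/4 - 18·x + 4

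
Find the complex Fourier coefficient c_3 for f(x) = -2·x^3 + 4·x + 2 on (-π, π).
Compute the real Fourier coefficients first: a_3 = 0, b_3 = 32/9 - 4·π^2/3.
Then c_3 = (a_3 − i·b_3)/2 = -16·i/9 + 2·i·π^2/3.

Final answer: -16·i/9 + 2·i·π^2/3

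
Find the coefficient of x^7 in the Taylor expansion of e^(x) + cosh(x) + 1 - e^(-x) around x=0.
Expand to order 7: e^(x) + cosh(x) + 1 - e^(-x) = x^7/2520 + x^6/720 + x^5/60 + x^4/24 + x^3/3 + x^2/2 + 2·x + 2 + O(x^8).
The coefficient of x^7 is 1/2520.

Final answer: 1/2520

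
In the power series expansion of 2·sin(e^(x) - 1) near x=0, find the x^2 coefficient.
Expand to order 2: 2·sin(e^(x) - 1) = x^2 + 2·x + O(x^3).
The coefficient of x^2 is 1.

Final answer: 1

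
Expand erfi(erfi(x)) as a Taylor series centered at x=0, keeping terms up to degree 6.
x^5·(2/(5·π) + 32/(5·π^3) + 16/(3·π^2)) + x^3·(4/(3·π) + 16/(3·π^2)) + 4·x/π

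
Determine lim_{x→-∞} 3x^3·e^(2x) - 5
The product is a 0·∞ indeterminate form at x → -∞.
Rewrite the product as 3x^3 / e^(-2x) (an ∞/∞ form) and apply L'Hôpital, or use the standard hierarchy e^(2|x|) ≫ |x^3| as x → -∞.
The indeterminate product → 0, so the limit = -5.

Final answer: -5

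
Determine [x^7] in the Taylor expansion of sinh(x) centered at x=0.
Expand to order 7: sinh(x) = x^7/5040 + x^5/120 + x^3/6 + x + O(x^8).
The coefficient of x^7 is 1/5040.

Final answer: 1/5040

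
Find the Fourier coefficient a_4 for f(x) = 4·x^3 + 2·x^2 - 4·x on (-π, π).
a_4 = (1/π) ∫_{-π}^{π} f(x)·cos(4x) dx.
Evaluate the integral (use parity and integration by parts as needed): a_4 = 1/2.

Final answer: 1/2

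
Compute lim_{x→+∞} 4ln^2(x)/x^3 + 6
The quotient is an ∞/∞ indeterminate form as x → +∞.
The polynomial denominator x^3 dominates the logarithmic numerator (any positive power of x ≫ ln^2(x) as x → ∞), so the quotient → 0.
Adding the constant: 0 + 6 = 6. Limit = 6.

Final answer: 6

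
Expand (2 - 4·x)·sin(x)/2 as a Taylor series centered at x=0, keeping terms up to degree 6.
-x^6/60 + x^5/120 + x^4/3 - x^3/6 - 2·x^2 + x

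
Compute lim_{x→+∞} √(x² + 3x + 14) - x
This is an ∞ − ∞ indeterminate form.
Multiply and divide by the conjugate √(x²+3x + 14) + x; the x² terms cancel, leaving (3x + 14)/(√(x²+3x + 14)+x) → 3/2.
Limit = 3/2.

Final answer: 3/2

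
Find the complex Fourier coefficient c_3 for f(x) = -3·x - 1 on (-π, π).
Compute the real Fourier coefficients first: a_3 = 0, b_3 = -2.
Then c_3 = (a_3 − i·b_3)/2 = i.

Final answer: i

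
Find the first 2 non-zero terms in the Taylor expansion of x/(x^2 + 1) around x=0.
-x^3 + x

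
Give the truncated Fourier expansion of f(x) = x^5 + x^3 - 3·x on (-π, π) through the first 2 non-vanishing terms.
(-38·π^2 + 2·π^4 + 222)·sin(x) + (-π^4 - 3 + 4·π^2)·sin(2·x)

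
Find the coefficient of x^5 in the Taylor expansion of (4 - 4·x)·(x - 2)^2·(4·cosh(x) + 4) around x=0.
Expand to order 5: (4 - 4·x)·(x - 2)^2·(4·cosh(x) + 4) = -40·x^5/3 + 128·x^4/3 - 96·x^3 + 192·x^2 - 256·x + 128 + O(x^6).
The coefficient of x^5 is -40/3.

Final answer: -40/3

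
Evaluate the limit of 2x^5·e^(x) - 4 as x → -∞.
The product is a 0·∞ indeterminate form at x → -∞.
Rewrite the product as 2x^5 / e^(-x) (an ∞/∞ form) and apply L'Hôpital, or use the standard hierarchy e^(|x|) ≫ |x^5| as x → -∞.
The indeterminate product → 0, so the limit = -4.

Final answer: -4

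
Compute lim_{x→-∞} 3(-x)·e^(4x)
This is a 0·∞ indeterminate form at x → -∞.
Rewrite the product as 3(-x) / e^(-4x) (an ∞/∞ form) and apply L'Hôpital, or use the standard hierarchy e^(4|x|) ≫ |(-x)| as x → -∞.
The indeterminate product → 0, so the limit = 0.

Final answer: 0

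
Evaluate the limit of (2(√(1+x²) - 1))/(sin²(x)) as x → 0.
Both numerator and denominator → 0 as x → 0; this is a 0/0 indeterminate form.
Expand each to leading order near x = 0: numerator ~ x^2, denominator ~ x^2.
The limit of the ratio is 1.

Final answer: 1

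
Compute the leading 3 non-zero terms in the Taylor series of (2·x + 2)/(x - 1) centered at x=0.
-4·x^2 - 4·x - 2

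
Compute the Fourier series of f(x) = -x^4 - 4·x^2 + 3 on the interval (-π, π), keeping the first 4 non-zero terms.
(-32 + 8·π^2)·cos(x) + (-2·π^2 - 1)·cos(2·x) + (32/27 + 8·π^2/9)·cos(3·x) - π^4/5 - 4·π^2/3 + 3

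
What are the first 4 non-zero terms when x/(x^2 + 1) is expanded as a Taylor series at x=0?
-x^7 + x^5 - x^3 + x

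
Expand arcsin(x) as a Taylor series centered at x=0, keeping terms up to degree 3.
x^3/6 + x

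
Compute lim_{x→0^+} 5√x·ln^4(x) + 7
The product is a 0·∞ indeterminate form at x → 0⁺.
Rewrite the product as 5·ln^4(x) / x^(-1/2) and apply L'Hôpital, or use the standard hierarchy x^(-1/2) ≫ |ln x|^4 as x → 0⁺.
The indeterminate product → 0, so the limit = 7.

Final answer: 7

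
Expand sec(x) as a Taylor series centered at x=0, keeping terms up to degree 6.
61·x^6/720 + 5·x^4/24 + x^2/2 + 1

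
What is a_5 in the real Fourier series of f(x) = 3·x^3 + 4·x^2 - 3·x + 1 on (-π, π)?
a_5 = (1/π) ∫_{-π}^{π} f(x)·cos(5x) dx.
Evaluate the integral (use parity and integration by parts as needed): a_5 = -16/25.

Final answer: -16/25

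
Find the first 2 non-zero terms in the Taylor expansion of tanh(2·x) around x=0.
-8·x^3/3 + 2·x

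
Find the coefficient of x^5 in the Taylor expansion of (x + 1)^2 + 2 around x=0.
Expand to order 5: (x + 1)^2 + 2 = x^2 + 2·x + 3 + O(x^6).
The coefficient of x^5 is 0.

Final answer: 0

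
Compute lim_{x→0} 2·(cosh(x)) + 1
Direct substitution at x = 0 gives 3.

Final answer: 3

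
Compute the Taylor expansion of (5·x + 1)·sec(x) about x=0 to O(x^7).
61·x^6/720 + 25·x^5/24 + 5·x^4/24 + 5·x^3/2 + x^2/2 + 5·x + 1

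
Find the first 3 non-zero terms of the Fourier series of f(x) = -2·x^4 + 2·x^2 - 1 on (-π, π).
(-104 + 16·π^2)·cos(x) + (8 - 4·π^2)·cos(2·x) - 2·π^4/5 - 1 + 2·π^2/3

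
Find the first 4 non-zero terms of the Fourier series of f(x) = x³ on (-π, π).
(-12 + 2·π^2)·sin(x) + (3/2 - π^2)·sin(2·x) + (-4/9 + 2·π^2/3)·sin(3·x) + (3/16 - π^2/2)·sin(4·x)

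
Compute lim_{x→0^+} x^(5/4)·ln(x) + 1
The product is a 0·∞ indeterminate form at x → 0⁺.
Rewrite the product as ln(x) / x^(-5/4) and apply L'Hôpital, or use the standard hierarchy x^(-5/4) ≫ |ln x| as x → 0⁺.
The indeterminate product → 0, so the limit = 1.

Final answer: 1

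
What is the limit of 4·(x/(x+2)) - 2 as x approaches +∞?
Evaluate the dominant behaviour as x → +∞; each term tends to a finite value or vanishes.
Limit = 2.

Final answer: 2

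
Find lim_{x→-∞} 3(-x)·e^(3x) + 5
The product is a 0·∞ indeterminate form at x → -∞.
Rewrite the product as 3(-x) / e^(-3x) (an ∞/∞ form) and apply L'Hôpital, or use the standard hierarchy e^(3|x|) ≫ |(-x)| as x → -∞.
The indeterminate product → 0, so the limit = 5.

Final answer: 5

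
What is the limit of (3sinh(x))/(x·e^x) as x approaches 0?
Both numerator and denominator → 0 as x → 0; this is a 0/0 indeterminate form.
Expand each to leading order near x = 0: numerator ~ 3·x, denominator ~ x.
The limit of the ratio is 3.

Final answer: 3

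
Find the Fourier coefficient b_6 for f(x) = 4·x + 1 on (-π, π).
b_6 = (1/π) ∫_{-π}^{π} f(x)·sin(6x) dx.
Evaluate the integral (use parity and integration by parts as needed): b_6 = -4/3.

Final answer: -4/3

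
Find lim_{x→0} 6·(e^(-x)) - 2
Direct substitution at x = 0 gives 4.

Final answer: 4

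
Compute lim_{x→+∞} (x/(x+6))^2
As x → +∞: x/(x+6) = 1/(1 + 6/x) → 1, and the 2nd power of a limit-1 base also → 1.
Limit = 1.

Final answer: 1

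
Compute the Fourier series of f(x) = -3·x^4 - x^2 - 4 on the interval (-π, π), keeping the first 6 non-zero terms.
(-140 + 24·π^2)·cos(x) + (8 - 6·π^2)·cos(2·x) + (-4/3 + 8·π^2/3)·cos(3·x) + (5/16 - 3·π^2/2)·cos(4·x) + (-44/625 + 24·π^2/25)·cos(5·x) - 3·π^4/5 - 4 - π^2/3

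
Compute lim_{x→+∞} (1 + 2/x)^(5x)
As x → +∞: write (1 + 2/x)^(5x) = ((1 + 2/x)^x)^5 → (e^2)^5 = e^10.
Limit = e^(10).

Final answer: e^(10)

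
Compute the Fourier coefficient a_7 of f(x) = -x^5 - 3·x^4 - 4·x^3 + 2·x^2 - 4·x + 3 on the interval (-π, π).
a_7 = (1/π) ∫_{-π}^{π} f(x)·cos(7x) dx.
Evaluate the integral (use parity and integration by parts as needed): a_7 = -536/2401 + 24·π^2/49.

Final answer: -536/2401 + 24·π^2/49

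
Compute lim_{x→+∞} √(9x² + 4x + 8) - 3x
As x → +∞: multiply by the conjugate to get (4x+8)/(√(9x²+4x+8)+3x); the denominator ~ 6x, so the limit is 4/6 = 2/3.
Limit = 2/3.

Final answer: 2/3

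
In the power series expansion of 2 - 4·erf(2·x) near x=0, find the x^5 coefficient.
Expand to order 5: 2 - 4·erf(2·x) = -128·x^5/(5·√(π)) + 64·x^3/(3·√(π)) - 16·x/√(π) + 2 + O(x^6).
The coefficient of x^5 is -128/(5·√(π)).

Final answer: -128/(5·√(π))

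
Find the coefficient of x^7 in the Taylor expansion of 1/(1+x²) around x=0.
Expand to order 7: 1/(1+x²) = -x^6 + x^4 - x^2 + 1 + O(x^8).
The coefficient of x^7 is 0.

Final answer: 0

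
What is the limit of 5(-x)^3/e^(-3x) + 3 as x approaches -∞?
The quotient is an ∞/∞ indeterminate form as x → -∞.
Compare growth rates of the dominant terms (exponentials ≫ polynomials ≫ logarithms), or apply L'Hôpital's rule; the quotient → 0.
Adding the constant: 0 + 3 = 3. Limit = 3.

Final answer: 3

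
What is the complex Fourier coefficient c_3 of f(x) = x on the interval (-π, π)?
Compute the real Fourier coefficients first: a_3 = 0, b_3 = 2/3.
Then c_3 = (a_3 − i·b_3)/2 = -i/3.

Final answer: -i/3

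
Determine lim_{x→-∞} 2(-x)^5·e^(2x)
This is a 0·∞ indeterminate form at x → -∞.
Rewrite the product as 2(-x)^5 / e^(-2x) (an ∞/∞ form) and apply L'Hôpital, or use the standard hierarchy e^(2|x|) ≫ |(-x)^5| as x → -∞.
The indeterminate product → 0, so the limit = 0.

Final answer: 0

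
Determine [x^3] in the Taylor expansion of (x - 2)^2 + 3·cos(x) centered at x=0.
Expand to order 3: (x - 2)^2 + 3·cos(x) = -x^2/2 - 4·x + 7 + O(x^4).
The coefficient of x^3 is 0.

Final answer: 0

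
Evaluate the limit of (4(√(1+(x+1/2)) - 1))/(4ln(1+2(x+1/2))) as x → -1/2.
Both numerator and denominator → 0 as x → -1/2; this is a 0/0 indeterminate form.
Expand each to leading order near x = -1/2: numerator ~ 2·(x + 1/2), denominator ~ 8·(x + 1/2).
The limit of the ratio is 1/4.

Final answer: 1/4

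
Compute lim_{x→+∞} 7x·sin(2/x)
As x → +∞: let u = 2/x → 0⁺; then 7·x·sin(2/x) = 7·2·sin(u)/u → 7·2·1 = 14.
Limit = 14.

Final answer: 14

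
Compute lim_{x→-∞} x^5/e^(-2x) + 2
The quotient is an ∞/∞ indeterminate form as x → -∞.
Compare growth rates of the dominant terms (exponentials ≫ polynomials ≫ logarithms), or apply L'Hôpital's rule; the quotient → 0.
Adding the constant: 0 + 2 = 2. Limit = 2.

Final answer: 2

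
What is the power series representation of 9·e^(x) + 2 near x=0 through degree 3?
3·x^3/2 + 9·x^2/2 + 9·x + 11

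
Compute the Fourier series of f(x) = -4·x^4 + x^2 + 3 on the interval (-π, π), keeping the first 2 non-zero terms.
(-196 + 32·π^2)·cos(x) - 4·π^4/5 + 3 + π^2/3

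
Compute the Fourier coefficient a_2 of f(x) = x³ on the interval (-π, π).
a_2 = (1/π) ∫_{-π}^{π} f(x)·cos(2x) dx.
Evaluate the integral (use parity and integration by parts as needed): a_2 = 0.

Final answer: 0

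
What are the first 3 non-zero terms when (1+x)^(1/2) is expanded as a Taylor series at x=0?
-x^2/8 + x/2 + 1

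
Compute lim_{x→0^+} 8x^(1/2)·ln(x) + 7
The product is a 0·∞ indeterminate form at x → 0⁺.
Rewrite the product as 8·ln(x) / x^(-1/2) and apply L'Hôpital, or use the standard hierarchy x^(-1/2) ≫ |ln x| as x → 0⁺.
The indeterminate product → 0, so the limit = 7.

Final answer: 7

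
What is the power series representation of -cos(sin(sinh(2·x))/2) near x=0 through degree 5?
-x^4/24 + x^2/2 - 1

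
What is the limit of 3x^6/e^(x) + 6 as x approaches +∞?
The quotient is an ∞/∞ indeterminate form as x → +∞.
The exponential denominator e^(x) dominates the polynomial numerator (e^x ≫ x^6 as x → ∞), so the quotient → 0.
Adding the constant: 0 + 6 = 6. Limit = 6.

Final answer: 6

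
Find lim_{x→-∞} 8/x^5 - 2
Evaluate the dominant behaviour as x → -∞; each term tends to a finite value or vanishes.
Limit = -2.

Final answer: -2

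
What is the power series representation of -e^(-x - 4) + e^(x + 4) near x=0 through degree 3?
x^3·(e^(-4)/6 + e^(4)/6) + x^2·(-e^(-4)/2 + e^(4)/2) + x·(e^(-4) + e^(4)) - e^(-4) + e^(4)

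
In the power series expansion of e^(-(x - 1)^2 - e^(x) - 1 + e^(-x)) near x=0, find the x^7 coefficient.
Expand to order 7: e^(-(x - 1)^2 - e^(x) - 1 + e^(-x)) = -379·x^7·e^(-2)/2520 - x^6·e^(-2)/9 + 19·x^5·e^(-2)/60 + x^4·e^(-2)/2 - x^3·e^(-2)/3 - x^2·e^(-2) + e^(-2) + O(x^8).
The coefficient of x^7 is -379·e^(-2)/2520.

Final answer: -379·e^(-2)/2520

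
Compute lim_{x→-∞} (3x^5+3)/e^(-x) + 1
The quotient is an ∞/∞ indeterminate form as x → -∞.
Compare growth rates of the dominant terms (exponentials ≫ polynomials ≫ logarithms), or apply L'Hôpital's rule; the quotient → 0.
Adding the constant: 0 + 1 = 1. Limit = 1.

Final answer: 1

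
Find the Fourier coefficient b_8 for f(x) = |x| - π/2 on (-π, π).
b_8 = (1/π) ∫_{-π}^{π} f(x)·sin(8x) dx.
Evaluate the integral (use parity and integration by parts as needed): b_8 = 0.

Final answer: 0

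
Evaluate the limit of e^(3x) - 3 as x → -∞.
Evaluate the dominant behaviour as x → -∞; each term tends to a finite value or vanishes.
Limit = -3.

Final answer: -3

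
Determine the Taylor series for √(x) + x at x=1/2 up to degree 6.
1/2 + √(2)/2 + (√(2)/2 + 1)·(x - 1/2) - √(2)·(x - 1/2)^2/4 + √(2)·(x - 1/2)^3/4 - 5·√(2)·(x - 1/2)^4/16 + 7·√(2)·(x - 1/2)^5/16 - 21·√(2)·(x - 1/2)^6/32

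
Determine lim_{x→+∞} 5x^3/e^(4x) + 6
The quotient is an ∞/∞ indeterminate form as x → +∞.
The exponential denominator e^(4x) dominates the polynomial numerator (e^x ≫ x^3 as x → ∞), so the quotient → 0.
Adding the constant: 0 + 6 = 6. Limit = 6.

Final answer: 6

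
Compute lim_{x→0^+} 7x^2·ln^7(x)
This is a 0·∞ indeterminate form at x → 0⁺.
Rewrite the product as 7·ln^7(x) / x^(-2) and apply L'Hôpital, or use the standard hierarchy x^(-2) ≫ |ln x|^7 as x → 0⁺.
The indeterminate product → 0, so the limit = 0.

Final answer: 0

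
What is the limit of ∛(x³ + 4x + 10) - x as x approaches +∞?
This is an ∞ − ∞ indeterminate form.
Multiply by (A² + AB + B²)/(A² + AB + B²) where A = ∛(x³+4x + 10), B = x to use A³ − B³ = (A−B)(A²+AB+B²); the x³ terms cancel, leaving (4x + 10)/(A²+AB+B²) with denominator ~ 3x², so the limit is 0.
Limit = 0.

Final answer: 0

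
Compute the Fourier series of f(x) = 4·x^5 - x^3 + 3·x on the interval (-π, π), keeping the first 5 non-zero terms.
(-162·π^2 + 8·π^4 + 978)·sin(x) + (-4·π^4 - 69/2 + 21·π^2)·sin(2·x) + (-178·π^2/27 + 518/81 + 8·π^4/3)·sin(3·x) + (-2·π^4 - 21/8 + 3·π^2)·sin(4·x) + (-42·π^2/25 + 1002/625 + 8·π^4/5)·sin(5·x)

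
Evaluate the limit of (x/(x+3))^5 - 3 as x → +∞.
As x → +∞: x/(x+3) = 1/(1 + 3/x) → 1, and the 5th power of a limit-1 base also → 1; with the additive constant, 1 - 3 = -2.
Limit = -2.

Final answer: -2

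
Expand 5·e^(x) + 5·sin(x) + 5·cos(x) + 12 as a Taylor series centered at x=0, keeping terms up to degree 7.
x^5/12 + 5·x^4/12 + 10·x + 22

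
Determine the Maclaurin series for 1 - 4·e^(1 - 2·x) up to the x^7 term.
32·e·x^7/315 - 16·e·x^6/45 + 16·e·x^5/15 - 8·e·x^4/3 + 16·e·x^3/3 - 8·e·x^2 + 8·e·x - 4·e + 1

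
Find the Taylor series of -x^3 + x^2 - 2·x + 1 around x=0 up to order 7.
-x^3 + x^2 - 2·x + 1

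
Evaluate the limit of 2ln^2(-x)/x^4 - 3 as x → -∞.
The quotient is an ∞/∞ indeterminate form as x → -∞.
Compare growth rates of the dominant terms (exponentials ≫ polynomials ≫ logarithms), or apply L'Hôpital's rule; the quotient → 0.
Adding the constant: 0 - 3 = -3. Limit = -3.

Final answer: -3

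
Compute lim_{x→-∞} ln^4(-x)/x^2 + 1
The quotient is an ∞/∞ indeterminate form as x → -∞.
Compare growth rates of the dominant terms (exponentials ≫ polynomials ≫ logarithms), or apply L'Hôpital's rule; the quotient → 0.
Adding the constant: 0 + 1 = 1. Limit = 1.

Final answer: 1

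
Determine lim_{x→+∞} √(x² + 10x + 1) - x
This is an ∞ − ∞ indeterminate form.
Multiply and divide by the conjugate √(x²+10x + 1) + x; the x² terms cancel, leaving (10x + 1)/(√(x²+10x + 1)+x) → 10/2 = 5.
Limit = 5.

Final answer: 5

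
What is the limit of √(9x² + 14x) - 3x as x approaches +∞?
As x → +∞: multiply by the conjugate to get (14x)/(√(9x²+14x)+3x); the denominator ~ 6x, so the limit is 14/6 = 7/3.
Limit = 7/3.

Final answer: 7/3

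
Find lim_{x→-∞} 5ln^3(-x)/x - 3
The quotient is an ∞/∞ indeterminate form as x → -∞.
Compare growth rates of the dominant terms (exponentials ≫ polynomials ≫ logarithms), or apply L'Hôpital's rule; the quotient → 0.
Adding the constant: 0 - 3 = -3. Limit = -3.

Final answer: -3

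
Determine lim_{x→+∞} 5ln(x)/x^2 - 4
The quotient is an ∞/∞ indeterminate form as x → +∞.
The polynomial denominator x^2 dominates the logarithmic numerator (any positive power of x ≫ ln(x) as x → ∞), so the quotient → 0.
Adding the constant: 0 - 4 = -4. Limit = -4.

Final answer: -4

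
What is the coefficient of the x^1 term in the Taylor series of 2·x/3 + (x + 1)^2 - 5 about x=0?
Expand to order 1: 2·x/3 + (x + 1)^2 - 5 = 8·x/3 - 4 + O(x^2).
The coefficient of x^1 is 8/3.

Final answer: 8/3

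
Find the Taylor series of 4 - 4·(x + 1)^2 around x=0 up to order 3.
-4·x^2 - 8·x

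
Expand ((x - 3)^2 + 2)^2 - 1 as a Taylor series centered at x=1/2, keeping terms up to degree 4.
1073/16 - 165·(x - 1/2)/2 + 83·(x - 1/2)^2/2 - 10·(x - 1/2)^3 + (x - 1/2)^4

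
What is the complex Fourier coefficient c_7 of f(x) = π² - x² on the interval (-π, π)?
Compute the real Fourier coefficients first: a_7 = 4/49, b_7 = 0.
Then c_7 = (a_7 − i·b_7)/2 = 2/49.

Final answer: 2/49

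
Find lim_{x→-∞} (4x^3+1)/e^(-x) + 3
The quotient is an ∞/∞ indeterminate form as x → -∞.
Compare growth rates of the dominant terms (exponentials ≫ polynomials ≫ logarithms), or apply L'Hôpital's rule; the quotient → 0.
Adding the constant: 0 + 3 = 3. Limit = 3.

Final answer: 3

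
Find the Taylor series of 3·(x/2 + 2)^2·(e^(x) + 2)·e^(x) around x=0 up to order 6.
269·x^6/80 + 183·x^5/20 + 85·x^4/4 + 41·x^3 + 249·x^2/4 + 66·x + 36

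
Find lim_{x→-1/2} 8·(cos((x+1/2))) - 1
Direct substitution at x = -1/2 gives 7.

Final answer: 7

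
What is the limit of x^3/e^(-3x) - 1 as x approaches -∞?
The quotient is an ∞/∞ indeterminate form as x → -∞.
Compare growth rates of the dominant terms (exponentials ≫ polynomials ≫ logarithms), or apply L'Hôpital's rule; the quotient → 0.
Adding the constant: 0 - 1 = -1. Limit = -1.

Final answer: -1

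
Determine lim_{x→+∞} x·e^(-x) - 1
Evaluate the dominant behaviour as x → +∞; each term tends to a finite value or vanishes.
Limit = -1.

Final answer: -1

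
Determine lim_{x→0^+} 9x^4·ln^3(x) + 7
The product is a 0·∞ indeterminate form at x → 0⁺.
Rewrite the product as 9·ln^3(x) / x^(-4) and apply L'Hôpital, or use the standard hierarchy x^(-4) ≫ |ln x|^3 as x → 0⁺.
The indeterminate product → 0, so the limit = 7.

Final answer: 7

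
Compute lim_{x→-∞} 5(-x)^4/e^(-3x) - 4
The quotient is an ∞/∞ indeterminate form as x → -∞.
Compare growth rates of the dominant terms (exponentials ≫ polynomials ≫ logarithms), or apply L'Hôpital's rule; the quotient → 0.
Adding the constant: 0 - 4 = -4. Limit = -4.

Final answer: -4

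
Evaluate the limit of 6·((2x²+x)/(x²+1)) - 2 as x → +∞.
Evaluate the dominant behaviour as x → +∞; each term tends to a finite value or vanishes.
Limit = 10.

Final answer: 10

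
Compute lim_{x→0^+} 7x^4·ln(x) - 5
The product is a 0·∞ indeterminate form at x → 0⁺.
Rewrite the product as 7·ln(x) / x^(-4) and apply L'Hôpital, or use the standard hierarchy x^(-4) ≫ |ln x| as x → 0⁺.
The indeterminate product → 0, so the limit = -5.

Final answer: -5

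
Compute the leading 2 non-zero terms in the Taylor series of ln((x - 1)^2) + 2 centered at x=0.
2 - 2·x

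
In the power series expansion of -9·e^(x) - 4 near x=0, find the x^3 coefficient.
Expand to order 3: -9·e^(x) - 4 = -3·x^3/2 - 9·x^2/2 - 9·x - 13 + O(x^4).
The coefficient of x^3 is -3/2.

Final answer: -3/2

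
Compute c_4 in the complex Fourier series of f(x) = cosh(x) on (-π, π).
Compute the real Fourier coefficients first: a_4 = 2·sinh(π)/(17·π), b_4 = 0.
Then c_4 = (a_4 − i·b_4)/2 = sinh(π)/(17·π).

Final answer: sinh(π)/(17·π)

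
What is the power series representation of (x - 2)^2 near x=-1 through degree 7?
9 - 6·(x + 1) + (x + 1)^2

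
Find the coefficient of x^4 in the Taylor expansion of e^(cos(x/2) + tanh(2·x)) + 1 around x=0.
Expand to order 4: e^(cos(x/2) + tanh(2·x)) + 1 = -157·e·x^4/32 - 19·e·x^3/12 + 15·e·x^2/8 + 2·e·x + 1 + e + O(x^5).
The coefficient of x^4 is -157·e/32.

Final answer: -157·e/32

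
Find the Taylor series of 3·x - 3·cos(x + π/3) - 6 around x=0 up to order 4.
-x^4/16 - √(3)·x^3/4 + 3·x^2/4 + x·(3·√(3)/2 + 3) - 15/2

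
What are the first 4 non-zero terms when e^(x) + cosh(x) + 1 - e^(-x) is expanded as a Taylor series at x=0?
x^3/3 + x^2/2 + 2·x + 2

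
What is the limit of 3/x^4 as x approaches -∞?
Evaluate the dominant behaviour as x → -∞; each term tends to a finite value or vanishes.
Limit = 0.

Final answer: 0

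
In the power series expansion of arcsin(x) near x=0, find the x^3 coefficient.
Expand to order 3: arcsin(x) = x^3/6 + x + O(x^4).
The coefficient of x^3 is 1/6.

Final answer: 1/6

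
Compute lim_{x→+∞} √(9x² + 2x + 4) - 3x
As x → +∞: multiply by the conjugate to get (2x+4)/(√(9x²+2x+4)+3x); the denominator ~ 6x, so the limit is 2/6 = 1/3.
Limit = 1/3.

Final answer: 1/3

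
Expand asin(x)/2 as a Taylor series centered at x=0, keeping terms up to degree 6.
3·x^5/80 + x^3/12 + x/2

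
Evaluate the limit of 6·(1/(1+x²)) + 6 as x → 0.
Direct substitution at x = 0 gives 12.

Final answer: 12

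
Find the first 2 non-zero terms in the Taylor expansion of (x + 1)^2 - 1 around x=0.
x^2 + 2·x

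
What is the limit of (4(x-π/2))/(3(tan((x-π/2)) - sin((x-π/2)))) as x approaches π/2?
Both numerator and denominator → 0 as x → π/2; this is a 0/0 indeterminate form.
Expand each to leading order near x = π/2: numerator ~ 4·(x - π/2), denominator ~ 3·(x - π/2)^3/2.
The limit of the ratio is ∞.

Final answer: ∞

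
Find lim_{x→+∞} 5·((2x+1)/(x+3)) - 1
Evaluate the dominant behaviour as x → +∞; each term tends to a finite value or vanishes.
Limit = 9.

Final answer: 9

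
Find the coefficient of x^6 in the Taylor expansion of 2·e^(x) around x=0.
Expand to order 6: 2·e^(x) = x^6/360 + x^5/60 + x^4/12 + x^3/3 + x^2 + 2·x + 2 + O(x^7).
The coefficient of x^6 is 1/360.

Final answer: 1/360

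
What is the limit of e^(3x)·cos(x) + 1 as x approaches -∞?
Evaluate the dominant behaviour as x → -∞; each term tends to a finite value or vanishes.
Limit = 1.

Final answer: 1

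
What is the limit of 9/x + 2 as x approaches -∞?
Evaluate the dominant behaviour as x → -∞; each term tends to a finite value or vanishes.
Limit = 2.

Final answer: 2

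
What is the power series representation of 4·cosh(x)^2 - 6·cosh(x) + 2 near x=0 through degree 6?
61·x^6/360 + 13·x^4/12 + x^2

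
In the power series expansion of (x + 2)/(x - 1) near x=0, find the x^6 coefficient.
Expand to order 6: (x + 2)/(x - 1) = -3·x^6 - 3·x^5 - 3·x^4 - 3·x^3 - 3·x^2 - 3·x - 2 + O(x^7).
The coefficient of x^6 is -3.

Final answer: -3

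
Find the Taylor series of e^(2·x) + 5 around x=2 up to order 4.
5 + e^(4) + 2·e^(4)·(x - 2) + 2·e^(4)·(x - 2)^2 + 4·e^(4)·(x - 2)^3/3 + 2·e^(4)·(x - 2)^4/3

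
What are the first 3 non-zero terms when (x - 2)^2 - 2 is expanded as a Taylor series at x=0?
x^2 - 4·x + 2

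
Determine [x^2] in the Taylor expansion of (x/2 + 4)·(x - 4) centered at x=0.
Expand to order 2: (x/2 + 4)·(x - 4) = x^2/2 + 2·x - 16 + O(x^3).
The coefficient of x^2 is 1/2.

Final answer: 1/2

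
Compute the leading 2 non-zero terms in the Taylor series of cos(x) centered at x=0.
1 - x^2/2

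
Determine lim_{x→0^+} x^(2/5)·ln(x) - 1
The product is a 0·∞ indeterminate form at x → 0⁺.
Rewrite the product as ln(x) / x^(-2/5) and apply L'Hôpital, or use the standard hierarchy x^(-2/5) ≫ |ln x| as x → 0⁺.
The indeterminate product → 0, so the limit = -1.

Final answer: -1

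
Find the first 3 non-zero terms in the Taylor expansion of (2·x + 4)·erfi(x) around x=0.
8·x^3/(3·√(π)) + 4·x^2/√(π) + 8·x/√(π)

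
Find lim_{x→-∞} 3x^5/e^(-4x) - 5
The quotient is an ∞/∞ indeterminate form as x → -∞.
Compare growth rates of the dominant terms (exponentials ≫ polynomials ≫ logarithms), or apply L'Hôpital's rule; the quotient → 0.
Adding the constant: 0 - 5 = -5. Limit = -5.

Final answer: -5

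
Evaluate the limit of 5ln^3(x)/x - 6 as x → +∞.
The quotient is an ∞/∞ indeterminate form as x → +∞.
The polynomial denominator x dominates the logarithmic numerator (any positive power of x ≫ ln^3(x) as x → ∞), so the quotient → 0.
Adding the constant: 0 - 6 = -6. Limit = -6.

Final answer: -6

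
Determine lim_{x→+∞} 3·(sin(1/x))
Evaluate the dominant behaviour as x → +∞; each term tends to a finite value or vanishes.
Limit = 0.

Final answer: 0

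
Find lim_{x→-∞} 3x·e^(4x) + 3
The product is a 0·∞ indeterminate form at x → -∞.
Rewrite the product as 3x / e^(-4x) (an ∞/∞ form) and apply L'Hôpital, or use the standard hierarchy e^(4|x|) ≫ |x| as x → -∞.
The indeterminate product → 0, so the limit = 3.

Final answer: 3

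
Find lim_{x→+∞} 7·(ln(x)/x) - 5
Evaluate the dominant behaviour as x → +∞; each term tends to a finite value or vanishes.
Limit = -5.

Final answer: -5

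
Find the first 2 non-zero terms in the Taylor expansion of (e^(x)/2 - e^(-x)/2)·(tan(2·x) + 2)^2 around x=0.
8·x^2 + 4·x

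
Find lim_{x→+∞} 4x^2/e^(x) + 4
The quotient is an ∞/∞ indeterminate form as x → +∞.
The exponential denominator e^(x) dominates the polynomial numerator (e^x ≫ x^2 as x → ∞), so the quotient → 0.
Adding the constant: 0 + 4 = 4. Limit = 4.

Final answer: 4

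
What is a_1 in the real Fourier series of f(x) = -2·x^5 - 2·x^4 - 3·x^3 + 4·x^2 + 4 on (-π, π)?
a_1 = (1/π) ∫_{-π}^{π} f(x)·cos(1x) dx.
Evaluate the integral (use parity and integration by parts as needed): a_1 = -112 + 16·π^2.

Final answer: -112 + 16·π^2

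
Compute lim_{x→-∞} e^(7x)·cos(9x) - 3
Evaluate the dominant behaviour as x → -∞; each term tends to a finite value or vanishes.
Limit = -3.

Final answer: -3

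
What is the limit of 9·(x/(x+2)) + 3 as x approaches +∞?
Evaluate the dominant behaviour as x → +∞; each term tends to a finite value or vanishes.
Limit = 12.

Final answer: 12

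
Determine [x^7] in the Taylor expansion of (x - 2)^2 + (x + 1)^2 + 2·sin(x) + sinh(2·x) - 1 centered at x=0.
Expand to order 7: (x - 2)^2 + (x + 1)^2 + 2·sin(x) + sinh(2·x) - 1 = x^7/40 + 17·x^5/60 + x^3 + 2·x^2 + 2·x + 4 + O(x^8).
The coefficient of x^7 is 1/40.

Final answer: 1/40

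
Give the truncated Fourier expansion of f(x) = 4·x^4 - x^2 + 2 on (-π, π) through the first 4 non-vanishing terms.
(196 - 32·π^2)·cos(x) + (-13 + 8·π^2)·cos(2·x) + (76/27 - 32·π^2/9)·cos(3·x) - π^2/3 + 2 + 4·π^4/5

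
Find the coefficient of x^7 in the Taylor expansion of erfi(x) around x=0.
Expand to order 7: erfi(x) = x^7/(21·√(π)) + x^5/(5·√(π)) + 2·x^3/(3·√(π)) + 2·x/√(π) + O(x^8).
The coefficient of x^7 is 1/(21·√(π)).

Final answer: 1/(21·√(π))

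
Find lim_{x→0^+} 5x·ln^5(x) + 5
The product is a 0·∞ indeterminate form at x → 0⁺.
Rewrite the product as 5·ln^5(x) / x^(-1) and apply L'Hôpital, or use the standard hierarchy x^(-1) ≫ |ln x|^5 as x → 0⁺.
The indeterminate product → 0, so the limit = 5.

Final answer: 5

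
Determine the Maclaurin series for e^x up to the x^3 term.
x^3/6 + x^2/2 + x + 1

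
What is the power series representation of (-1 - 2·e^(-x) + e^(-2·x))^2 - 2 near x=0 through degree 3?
4·x^3 - 4·x^2 + 2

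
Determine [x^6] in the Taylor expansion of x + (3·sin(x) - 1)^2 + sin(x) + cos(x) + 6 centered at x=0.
Expand to order 6: x + (3·sin(x) - 1)^2 + sin(x) + cos(x) + 6 = 287·x^6/720 - x^5/24 - 71·x^4/24 + 5·x^3/6 + 17·x^2/2 - 4·x + 8 + O(x^7).
The coefficient of x^6 is 287/720.

Final answer: 287/720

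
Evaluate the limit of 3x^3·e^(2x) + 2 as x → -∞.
The product is a 0·∞ indeterminate form at x → -∞.
Rewrite the product as 3x^3 / e^(-2x) (an ∞/∞ form) and apply L'Hôpital, or use the standard hierarchy e^(2|x|) ≫ |x^3| as x → -∞.
The indeterminate product → 0, so the limit = 2.

Final answer: 2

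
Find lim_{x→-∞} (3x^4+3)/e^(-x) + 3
The quotient is an ∞/∞ indeterminate form as x → -∞.
Compare growth rates of the dominant terms (exponentials ≫ polynomials ≫ logarithms), or apply L'Hôpital's rule; the quotient → 0.
Adding the constant: 0 + 3 = 3. Limit = 3.

Final answer: 3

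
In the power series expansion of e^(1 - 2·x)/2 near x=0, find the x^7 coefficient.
Expand to order 7: e^(1 - 2·x)/2 = -4·e·x^7/315 + 2·e·x^6/45 - 2·e·x^5/15 + e·x^4/3 - 2·e·x^3/3 + e·x^2 - e·x + e/2 + O(x^8).
The coefficient of x^7 is -4·e/315.

Final answer: -4·e/315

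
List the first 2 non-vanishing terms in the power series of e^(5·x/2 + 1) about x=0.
5·e·x/2 + e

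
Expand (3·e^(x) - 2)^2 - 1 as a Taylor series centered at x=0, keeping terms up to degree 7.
19·x^7/84 + 47·x^6/60 + 23·x^5/10 + 11·x^4/2 + 10·x^3 + 12·x^2 + 6·x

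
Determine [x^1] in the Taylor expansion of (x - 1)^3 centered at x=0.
Expand to order 1: (x - 1)^3 = 3·x - 1 + O(x^2).
The coefficient of x^1 is 3.

Final answer: 3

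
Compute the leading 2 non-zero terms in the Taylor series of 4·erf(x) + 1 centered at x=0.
8·x/√(π) + 1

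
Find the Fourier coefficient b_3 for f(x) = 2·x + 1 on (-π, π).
b_3 = (1/π) ∫_{-π}^{π} f(x)·sin(3x) dx.
Evaluate the integral (use parity and integration by parts as needed): b_3 = 4/3.

Final answer: 4/3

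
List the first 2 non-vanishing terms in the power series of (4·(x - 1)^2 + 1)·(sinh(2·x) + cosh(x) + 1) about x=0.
10 - 6·x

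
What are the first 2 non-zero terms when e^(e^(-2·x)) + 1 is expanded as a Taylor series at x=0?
-2·e·x + 1 + e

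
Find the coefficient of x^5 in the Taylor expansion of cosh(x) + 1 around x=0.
Expand to order 5: cosh(x) + 1 = x^4/24 + x^2/2 + 2 + O(x^6).
The coefficient of x^5 is 0.

Final answer: 0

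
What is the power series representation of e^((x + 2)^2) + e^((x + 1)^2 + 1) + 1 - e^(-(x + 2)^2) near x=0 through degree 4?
x^4·(-19·e^(-4)/6 + 19·e^(2)/6 + 115·e^(4)/6) + x^3·(20·e^(-4)/3 + 10·e^(2)/3 + 44·e^(4)/3) + x^2·(-7·e^(-4) + 3·e^(2) + 9·e^(4)) + x·(4·e^(-4) + 2·e^(2) + 4·e^(4)) - e^(-4) + 1 + e^(2) + e^(4)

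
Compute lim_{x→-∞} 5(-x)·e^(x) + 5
The product is a 0·∞ indeterminate form at x → -∞.
Rewrite the product as 5(-x) / e^(-x) (an ∞/∞ form) and apply L'Hôpital, or use the standard hierarchy e^(|x|) ≫ |(-x)| as x → -∞.
The indeterminate product → 0, so the limit = 5.

Final answer: 5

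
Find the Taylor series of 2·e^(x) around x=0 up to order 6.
x^6/360 + x^5/60 + x^4/12 + x^3/3 + x^2 + 2·x + 2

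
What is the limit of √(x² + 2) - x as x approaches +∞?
This is an ∞ − ∞ indeterminate form.
Multiply and divide by the conjugate √(x²+2) + x; the x² terms cancel, leaving 2/(√(x²+2)+x) → 0.
Limit = 0.

Final answer: 0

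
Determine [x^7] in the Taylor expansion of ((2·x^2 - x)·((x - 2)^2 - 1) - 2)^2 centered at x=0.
Expand to order 7: ((2·x^2 - x)·((x - 2)^2 - 1) - 2)^2 = -36·x^7 + 121·x^6 - 192·x^5 + 146·x^4 - 24·x^3 - 31·x^2 + 12·x + 4 + O(x^8).
The coefficient of x^7 is -36.

Final answer: -36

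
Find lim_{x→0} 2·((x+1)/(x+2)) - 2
Direct substitution at x = 0 gives -1.

Final answer: -1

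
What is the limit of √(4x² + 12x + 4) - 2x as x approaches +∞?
As x → +∞: multiply by the conjugate to get (12x+4)/(√(4x²+12x+4)+2x); the denominator ~ 4x, so the limit is 12/4 = 3.
Limit = 3.

Final answer: 3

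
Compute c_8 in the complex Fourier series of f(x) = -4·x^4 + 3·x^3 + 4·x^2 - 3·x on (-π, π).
Compute the real Fourier coefficients first: a_8 = 19/64 - π^2/2, b_8 = 105/128 - 3·π^2/4.
Then c_8 = (a_8 − i·b_8)/2 = -π^2/4 + 19/128 - 105·i/256 + 3·i·π^2/8.

Final answer: -π^2/4 + 19/128 - 105·i/256 + 3·i·π^2/8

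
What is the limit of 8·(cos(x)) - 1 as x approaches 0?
Direct substitution at x = 0 gives 7.

Final answer: 7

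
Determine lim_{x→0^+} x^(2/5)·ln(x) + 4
The product is a 0·∞ indeterminate form at x → 0⁺.
Rewrite the product as ln(x) / x^(-2/5) and apply L'Hôpital, or use the standard hierarchy x^(-2/5) ≫ |ln x| as x → 0⁺.
The indeterminate product → 0, so the limit = 4.

Final answer: 4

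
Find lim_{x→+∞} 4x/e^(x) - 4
The quotient is an ∞/∞ indeterminate form as x → +∞.
The exponential denominator e^(x) dominates the polynomial numerator (e^x ≫ x as x → ∞), so the quotient → 0.
Adding the constant: 0 - 4 = -4. Limit = -4.

Final answer: -4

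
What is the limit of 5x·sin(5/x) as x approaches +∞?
As x → +∞: let u = 5/x → 0⁺; then 5·x·sin(5/x) = 5·5·sin(u)/u → 5·5·1 = 25.
Limit = 25.

Final answer: 25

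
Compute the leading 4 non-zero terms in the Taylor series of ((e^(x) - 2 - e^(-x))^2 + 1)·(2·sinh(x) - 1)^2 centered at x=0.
-158·x^3/3 + 56·x^2 - 28·x + 5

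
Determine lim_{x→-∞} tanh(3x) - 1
Evaluate the dominant behaviour as x → -∞; each term tends to a finite value or vanishes.
Limit = -2.

Final answer: -2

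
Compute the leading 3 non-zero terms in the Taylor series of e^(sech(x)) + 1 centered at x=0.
e·x^4/3 - e·x^2/2 + 1 + e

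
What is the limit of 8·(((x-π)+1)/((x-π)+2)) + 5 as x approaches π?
Direct substitution at x = π gives 9.

Final answer: 9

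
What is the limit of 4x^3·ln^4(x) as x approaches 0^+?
This is a 0·∞ indeterminate form at x → 0⁺.
Rewrite the product as 4·ln^4(x) / x^(-3) and apply L'Hôpital, or use the standard hierarchy x^(-3) ≫ |ln x|^4 as x → 0⁺.
The indeterminate product → 0, so the limit = 0.

Final answer: 0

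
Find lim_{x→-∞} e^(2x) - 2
Evaluate the dominant behaviour as x → -∞; each term tends to a finite value or vanishes.
Limit = -2.

Final answer: -2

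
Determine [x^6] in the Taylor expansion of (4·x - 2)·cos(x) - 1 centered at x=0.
Expand to order 6: (4·x - 2)·cos(x) - 1 = x^6/360 + x^5/6 - x^4/12 - 2·x^3 + x^2 + 4·x - 3 + O(x^7).
The coefficient of x^6 is 1/360.

Final answer: 1/360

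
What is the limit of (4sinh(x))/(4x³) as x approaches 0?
Both numerator and denominator → 0 as x → 0; this is a 0/0 indeterminate form.
Expand each to leading order near x = 0: numerator ~ 4·x, denominator ~ 4·x^3.
The limit of the ratio is ∞.

Final answer: ∞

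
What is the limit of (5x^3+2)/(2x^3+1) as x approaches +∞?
This is an ∞/∞ indeterminate form as x → +∞.
Divide numerator and denominator by x^3 and let the lower-order terms vanish; the leading terms give 5/2.
Limit = 5/2.

Final answer: 5/2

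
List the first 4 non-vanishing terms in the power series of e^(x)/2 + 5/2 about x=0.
x^3/12 + x^2/4 + x/2 + 3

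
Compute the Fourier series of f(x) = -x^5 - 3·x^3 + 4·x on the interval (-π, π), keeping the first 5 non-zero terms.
(-196 - 2·π^4 + 34·π^2)·sin(x) + (-2·π^2 - 1 + π^4)·sin(2·x) + (-2·π^4/3 - 14·π^2/27 + 244/81)·sin(3·x) + (-149/64 + 7·π^2/8 + π^4/2)·sin(4·x) + (-2·π^4/5 - 22·π^2/25 + 1132/625)·sin(5·x)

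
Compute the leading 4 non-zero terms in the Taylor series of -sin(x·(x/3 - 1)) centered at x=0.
x^4/6 - x^3/6 - x^2/3 + x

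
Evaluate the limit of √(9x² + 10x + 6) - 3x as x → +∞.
As x → +∞: multiply by the conjugate to get (10x+6)/(√(9x²+10x+6)+3x); the denominator ~ 6x, so the limit is 10/6 = 5/3.
Limit = 5/3.

Final answer: 5/3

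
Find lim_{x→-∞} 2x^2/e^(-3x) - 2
The quotient is an ∞/∞ indeterminate form as x → -∞.
Compare growth rates of the dominant terms (exponentials ≫ polynomials ≫ logarithms), or apply L'Hôpital's rule; the quotient → 0.
Adding the constant: 0 - 2 = -2. Limit = -2.

Final answer: -2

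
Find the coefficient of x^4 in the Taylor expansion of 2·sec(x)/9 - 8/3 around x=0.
Expand to order 4: 2·sec(x)/9 - 8/3 = 5·x^4/108 + x^2/9 - 22/9 + O(x^5).
The coefficient of x^4 is 5/108.

Final answer: 5/108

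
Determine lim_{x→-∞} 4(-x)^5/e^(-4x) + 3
The quotient is an ∞/∞ indeterminate form as x → -∞.
Compare growth rates of the dominant terms (exponentials ≫ polynomials ≫ logarithms), or apply L'Hôpital's rule; the quotient → 0.
Adding the constant: 0 + 3 = 3. Limit = 3.

Final answer: 3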